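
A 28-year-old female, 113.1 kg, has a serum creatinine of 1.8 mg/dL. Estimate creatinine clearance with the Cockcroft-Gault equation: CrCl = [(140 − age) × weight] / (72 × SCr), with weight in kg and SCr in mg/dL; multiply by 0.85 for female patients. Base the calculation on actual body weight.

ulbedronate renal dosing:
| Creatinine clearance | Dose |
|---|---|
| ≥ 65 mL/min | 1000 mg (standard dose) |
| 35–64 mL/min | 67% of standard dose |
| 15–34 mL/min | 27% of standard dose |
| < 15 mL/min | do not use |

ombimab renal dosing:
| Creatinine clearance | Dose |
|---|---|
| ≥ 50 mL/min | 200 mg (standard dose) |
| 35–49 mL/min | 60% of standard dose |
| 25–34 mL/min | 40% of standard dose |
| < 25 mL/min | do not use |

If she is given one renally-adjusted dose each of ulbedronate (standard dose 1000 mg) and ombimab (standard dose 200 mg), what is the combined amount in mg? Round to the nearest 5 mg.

1200 mg

CrCl = (140 − 28) × 113.1 / (72 × 1.8) × 0.85 = 12667.2 / 129.60 × 0.85 ≈ 83.1 mL/min
CrCl ≈ 83 mL/min.
ulbedronate: ≥ 65 mL/min → 100% of 1000 mg = 1000 mg.
ombimab: ≥ 50 mL/min → 100% of 200 mg = 200 mg.
Total = 1000 + 200 = 1200 mg.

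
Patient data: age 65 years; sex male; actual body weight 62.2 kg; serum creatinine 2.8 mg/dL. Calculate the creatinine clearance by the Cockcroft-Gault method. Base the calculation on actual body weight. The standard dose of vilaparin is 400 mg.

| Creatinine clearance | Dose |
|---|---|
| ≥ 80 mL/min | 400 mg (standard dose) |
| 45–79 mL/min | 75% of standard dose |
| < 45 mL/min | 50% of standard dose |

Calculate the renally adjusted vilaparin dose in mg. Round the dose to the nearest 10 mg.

CrCl = (140 − 65) × 62.2 / (72 × 2.8) = 4665.0 / 201.60 ≈ 23.1 mL/min
CrCl ≈ 23 mL/min → bracket < 45 mL/min.
50% of 400 mg = 200 mg

200 mg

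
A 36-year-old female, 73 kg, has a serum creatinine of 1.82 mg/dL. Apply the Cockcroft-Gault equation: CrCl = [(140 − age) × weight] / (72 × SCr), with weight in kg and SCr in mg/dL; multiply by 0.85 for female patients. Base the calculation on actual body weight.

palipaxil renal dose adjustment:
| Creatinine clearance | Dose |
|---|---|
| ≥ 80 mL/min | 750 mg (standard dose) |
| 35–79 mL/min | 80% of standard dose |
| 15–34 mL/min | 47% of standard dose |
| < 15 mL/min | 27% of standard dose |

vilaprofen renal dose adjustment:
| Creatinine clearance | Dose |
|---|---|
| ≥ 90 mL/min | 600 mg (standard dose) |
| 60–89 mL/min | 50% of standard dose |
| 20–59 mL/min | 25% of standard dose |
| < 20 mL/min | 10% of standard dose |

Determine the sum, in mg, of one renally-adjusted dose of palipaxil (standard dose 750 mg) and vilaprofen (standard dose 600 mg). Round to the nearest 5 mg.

750 mg

CrCl = (140 − 36) × 73 / (72 × 1.82) × 0.85 = 7592.0 / 131.04 × 0.85 ≈ 49.2 mL/min
CrCl ≈ 49 mL/min.
palipaxil: 35–79 mL/min → 80% of 750 mg = 600 mg.
vilaprofen: 20–59 mL/min → 25% of 600 mg = 150 mg.
Total = 600 + 150 = 750 mg.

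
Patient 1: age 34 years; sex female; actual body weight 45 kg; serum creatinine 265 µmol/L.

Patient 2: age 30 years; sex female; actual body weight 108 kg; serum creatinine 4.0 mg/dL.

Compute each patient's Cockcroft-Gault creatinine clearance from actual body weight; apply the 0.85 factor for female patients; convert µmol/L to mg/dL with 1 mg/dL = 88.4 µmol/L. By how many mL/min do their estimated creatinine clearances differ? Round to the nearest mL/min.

16 mL/min

Patient 1: SCr = 265 / 88.4 = 2.998 mg/dL
Patient 1: CrCl = (140 − 34) × 45 / (72 × 2.998) × 0.85 = 4770.0 / 215.86 × 0.85 ≈ 18.8 mL/min
Patient 2: CrCl = (140 − 30) × 108 / (72 × 4) × 0.85 = 11880.0 / 288.00 × 0.85 ≈ 35.1 mL/min
|18.8 − 35.1| = 16.3 mL/min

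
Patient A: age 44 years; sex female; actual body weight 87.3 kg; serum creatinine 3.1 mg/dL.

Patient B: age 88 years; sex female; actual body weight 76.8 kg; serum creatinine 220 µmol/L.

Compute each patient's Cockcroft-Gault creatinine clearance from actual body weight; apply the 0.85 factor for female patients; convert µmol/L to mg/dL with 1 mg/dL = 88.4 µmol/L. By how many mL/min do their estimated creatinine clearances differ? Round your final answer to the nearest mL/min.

13 mL/min

Patient A: CrCl = (140 − 44) × 87.3 / (72 × 3.1) × 0.85 = 8380.8 / 223.20 × 0.85 ≈ 31.9 mL/min
Patient B: SCr = 220 / 88.4 = 2.489 mg/dL
Patient B: CrCl = (140 − 88) × 76.8 / (72 × 2.489) × 0.85 = 3993.6 / 179.21 × 0.85 ≈ 18.9 mL/min
|31.9 − 18.9| = 13.0 mL/min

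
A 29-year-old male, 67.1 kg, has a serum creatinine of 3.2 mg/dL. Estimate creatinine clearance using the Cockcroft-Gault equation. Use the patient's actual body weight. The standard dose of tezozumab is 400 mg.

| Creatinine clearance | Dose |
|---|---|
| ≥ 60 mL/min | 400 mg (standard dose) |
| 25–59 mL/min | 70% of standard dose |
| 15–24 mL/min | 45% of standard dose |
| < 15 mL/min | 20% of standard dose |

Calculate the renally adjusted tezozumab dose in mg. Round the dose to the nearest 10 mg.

CrCl = (140 − 29) × 67.1 / (72 × 3.2) = 7448.1 / 230.40 ≈ 32.3 mL/min
CrCl ≈ 32 mL/min → bracket 25–59 mL/min.
70% of 400 mg = 280 mg

280 mg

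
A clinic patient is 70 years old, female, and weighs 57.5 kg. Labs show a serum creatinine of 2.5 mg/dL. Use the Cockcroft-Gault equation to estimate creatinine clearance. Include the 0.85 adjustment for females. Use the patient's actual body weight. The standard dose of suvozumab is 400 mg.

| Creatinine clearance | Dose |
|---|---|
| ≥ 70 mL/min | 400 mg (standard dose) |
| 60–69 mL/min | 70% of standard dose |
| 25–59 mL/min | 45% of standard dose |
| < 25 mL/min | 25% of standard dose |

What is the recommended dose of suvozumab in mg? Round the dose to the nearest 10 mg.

100 mg

CrCl = (140 − 70) × 57.5 / (72 × 2.5) × 0.85 = 4025.0 / 180.00 × 0.85 ≈ 19.0 mL/min
CrCl ≈ 19 mL/min → bracket < 25 mL/min.
25% of 400 mg = 100 mg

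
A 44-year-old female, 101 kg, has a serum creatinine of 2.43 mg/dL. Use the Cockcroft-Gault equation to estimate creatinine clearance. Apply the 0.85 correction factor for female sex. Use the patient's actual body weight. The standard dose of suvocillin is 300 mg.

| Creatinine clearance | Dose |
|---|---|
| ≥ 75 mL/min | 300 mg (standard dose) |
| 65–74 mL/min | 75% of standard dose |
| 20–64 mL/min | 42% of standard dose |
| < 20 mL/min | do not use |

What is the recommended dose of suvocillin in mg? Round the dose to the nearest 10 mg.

CrCl = (140 − 44) × 101 / (72 × 2.43) × 0.85 = 9696.0 / 174.96 × 0.85 ≈ 47.1 mL/min
CrCl ≈ 47 mL/min → bracket 20–64 mL/min.
42% of 300 mg = 126 mg → 130 mg

130 mg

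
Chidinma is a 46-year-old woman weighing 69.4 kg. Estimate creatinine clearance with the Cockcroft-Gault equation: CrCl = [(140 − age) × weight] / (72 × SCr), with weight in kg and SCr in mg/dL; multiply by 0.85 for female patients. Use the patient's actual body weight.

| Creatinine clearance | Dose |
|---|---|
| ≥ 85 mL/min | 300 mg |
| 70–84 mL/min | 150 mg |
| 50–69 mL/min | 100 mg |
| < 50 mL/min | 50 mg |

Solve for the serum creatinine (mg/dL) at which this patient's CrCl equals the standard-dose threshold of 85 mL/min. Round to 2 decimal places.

0.91 mg/dL

Standard dose requires CrCl ≥ 85 mL/min.
Set (140 − 46) × 69.4 × 0.85 / (72 × SCr) = 85
SCr = (140 − 46) × 69.4 × 0.85 / (72 × 85) = 0.906 mg/dL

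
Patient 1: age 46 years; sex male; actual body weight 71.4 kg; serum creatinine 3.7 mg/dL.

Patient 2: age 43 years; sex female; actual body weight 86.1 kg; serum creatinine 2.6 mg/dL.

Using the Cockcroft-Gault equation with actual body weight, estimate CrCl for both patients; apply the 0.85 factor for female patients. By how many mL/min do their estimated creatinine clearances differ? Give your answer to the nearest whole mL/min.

13 mL/min

Patient 1: CrCl = (140 − 46) × 71.4 / (72 × 3.7) = 6711.6 / 266.40 ≈ 25.2 mL/min
Patient 2: CrCl = (140 − 43) × 86.1 / (72 × 2.6) × 0.85 = 8351.7 / 187.20 × 0.85 ≈ 37.9 mL/min
|25.2 − 37.9| = 12.7 mL/min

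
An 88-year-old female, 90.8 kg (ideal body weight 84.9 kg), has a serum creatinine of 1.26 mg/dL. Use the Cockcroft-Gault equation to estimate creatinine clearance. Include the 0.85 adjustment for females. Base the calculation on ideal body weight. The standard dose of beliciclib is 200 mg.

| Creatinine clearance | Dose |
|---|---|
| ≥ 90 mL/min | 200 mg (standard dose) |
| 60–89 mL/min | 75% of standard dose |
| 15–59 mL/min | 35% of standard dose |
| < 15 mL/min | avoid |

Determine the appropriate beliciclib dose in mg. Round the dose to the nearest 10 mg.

70 mg

CrCl = (140 − 88) × 84.9 / (72 × 1.26) × 0.85 = 4414.8 / 90.72 × 0.85 ≈ 41.4 mL/min
CrCl ≈ 41 mL/min → bracket 15–59 mL/min.
35% of 200 mg = 70 mg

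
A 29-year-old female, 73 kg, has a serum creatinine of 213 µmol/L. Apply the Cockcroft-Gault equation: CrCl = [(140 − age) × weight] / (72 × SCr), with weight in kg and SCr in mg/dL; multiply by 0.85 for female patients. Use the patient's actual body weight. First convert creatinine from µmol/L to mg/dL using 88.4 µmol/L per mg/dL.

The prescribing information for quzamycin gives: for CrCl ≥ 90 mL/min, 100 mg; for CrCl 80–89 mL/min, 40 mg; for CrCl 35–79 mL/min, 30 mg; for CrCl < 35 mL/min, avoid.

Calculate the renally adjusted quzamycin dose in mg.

30 mg

SCr = 213 / 88.4 = 2.41 mg/dL
CrCl = (140 − 29) × 73 / (72 × 2.41) × 0.85 = 8103.0 / 173.52 × 0.85 ≈ 39.7 mL/min
CrCl ≈ 40 mL/min → bracket 35–79 mL/min.
Dose for this bracket: 30 mg.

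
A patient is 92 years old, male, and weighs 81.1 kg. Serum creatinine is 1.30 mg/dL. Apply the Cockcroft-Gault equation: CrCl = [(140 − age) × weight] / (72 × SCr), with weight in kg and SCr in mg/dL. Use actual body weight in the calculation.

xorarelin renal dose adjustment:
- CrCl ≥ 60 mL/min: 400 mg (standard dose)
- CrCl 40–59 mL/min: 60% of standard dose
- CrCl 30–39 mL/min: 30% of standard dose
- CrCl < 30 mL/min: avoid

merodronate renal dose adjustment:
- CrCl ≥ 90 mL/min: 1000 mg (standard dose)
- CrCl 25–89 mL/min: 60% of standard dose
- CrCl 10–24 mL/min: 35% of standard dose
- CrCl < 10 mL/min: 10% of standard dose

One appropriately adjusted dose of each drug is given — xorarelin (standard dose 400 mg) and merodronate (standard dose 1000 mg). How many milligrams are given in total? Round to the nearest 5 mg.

840 mg

CrCl = (140 − 92) × 81.1 / (72 × 1.3) = 3892.8 / 93.60 ≈ 41.6 mL/min
CrCl ≈ 42 mL/min.
xorarelin: 40–59 mL/min → 60% of 400 mg = 240 mg.
merodronate: 25–89 mL/min → 60% of 1000 mg = 600 mg.
Total = 240 + 600 = 840 mg.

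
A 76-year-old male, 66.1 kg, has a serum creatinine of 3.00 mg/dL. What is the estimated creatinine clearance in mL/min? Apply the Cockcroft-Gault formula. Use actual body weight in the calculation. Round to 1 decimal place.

19.6 mL/min

CrCl = (140 − 76) × 66.1 / (72 × 3) = 4230.4 / 216.00 ≈ 19.6 mL/min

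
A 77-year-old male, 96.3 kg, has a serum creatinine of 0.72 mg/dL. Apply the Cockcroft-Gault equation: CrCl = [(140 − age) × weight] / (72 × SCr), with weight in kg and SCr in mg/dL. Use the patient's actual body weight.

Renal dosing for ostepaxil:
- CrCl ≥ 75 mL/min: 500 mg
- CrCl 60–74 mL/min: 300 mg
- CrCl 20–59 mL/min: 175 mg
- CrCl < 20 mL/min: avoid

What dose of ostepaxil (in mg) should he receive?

500 mg

CrCl = (140 − 77) × 96.3 / (72 × 0.72) = 6066.9 / 51.84 ≈ 117.0 mL/min
CrCl ≈ 117 mL/min → bracket ≥ 75 mL/min.
Dose for this bracket: 500 mg.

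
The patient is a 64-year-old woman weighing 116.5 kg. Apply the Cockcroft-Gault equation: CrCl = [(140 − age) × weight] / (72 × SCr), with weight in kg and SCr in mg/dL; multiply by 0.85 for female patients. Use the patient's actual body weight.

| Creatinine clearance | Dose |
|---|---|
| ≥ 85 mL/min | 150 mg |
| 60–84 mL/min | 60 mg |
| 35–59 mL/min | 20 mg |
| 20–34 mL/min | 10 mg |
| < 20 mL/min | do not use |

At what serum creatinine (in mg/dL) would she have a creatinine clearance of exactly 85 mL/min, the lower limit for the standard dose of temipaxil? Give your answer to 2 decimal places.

1.23 mg/dL

Standard dose requires CrCl ≥ 85 mL/min.
Set (140 − 64) × 116.5 × 0.85 / (72 × SCr) = 85
SCr = (140 − 64) × 116.5 × 0.85 / (72 × 85) = 1.230 mg/dL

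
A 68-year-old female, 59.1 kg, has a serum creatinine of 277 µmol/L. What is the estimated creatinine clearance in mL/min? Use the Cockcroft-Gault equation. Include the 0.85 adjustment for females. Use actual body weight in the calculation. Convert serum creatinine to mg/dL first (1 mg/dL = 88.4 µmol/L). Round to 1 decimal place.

16.0 mL/min

SCr = 277 / 88.4 = 3.133 mg/dL
CrCl = (140 − 68) × 59.1 / (72 × 3.133) × 0.85 = 4255.2 / 225.58 × 0.85 ≈ 16.0 mL/min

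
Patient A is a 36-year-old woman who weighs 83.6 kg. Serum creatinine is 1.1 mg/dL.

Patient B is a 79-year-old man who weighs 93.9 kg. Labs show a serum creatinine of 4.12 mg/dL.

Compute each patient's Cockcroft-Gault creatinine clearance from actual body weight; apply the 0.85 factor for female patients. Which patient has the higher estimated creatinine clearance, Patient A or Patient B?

Patient A

Patient A: CrCl = (140 − 36) × 83.6 / (72 × 1.1) × 0.85 = 8694.4 / 79.20 × 0.85 ≈ 93.3 mL/min
Patient B: CrCl = (140 − 79) × 93.9 / (72 × 4.12) = 5727.9 / 296.64 ≈ 19.3 mL/min
93.3 vs 19.3 mL/min → Patient A is higher.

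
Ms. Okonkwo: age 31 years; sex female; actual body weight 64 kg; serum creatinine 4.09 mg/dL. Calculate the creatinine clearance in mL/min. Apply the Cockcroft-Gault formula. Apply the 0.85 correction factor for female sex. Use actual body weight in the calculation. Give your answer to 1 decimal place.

20.1 mL/min

CrCl = (140 − 31) × 64 / (72 × 4.09) × 0.85 = 6976.0 / 294.48 × 0.85 ≈ 20.1 mL/min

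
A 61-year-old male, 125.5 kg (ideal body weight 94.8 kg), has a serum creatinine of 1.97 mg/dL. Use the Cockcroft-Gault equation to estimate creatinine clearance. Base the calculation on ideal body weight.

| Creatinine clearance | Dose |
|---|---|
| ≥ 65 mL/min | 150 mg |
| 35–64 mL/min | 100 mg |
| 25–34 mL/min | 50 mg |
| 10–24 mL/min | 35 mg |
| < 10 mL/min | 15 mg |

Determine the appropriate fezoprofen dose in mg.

CrCl = (140 − 61) × 94.8 / (72 × 1.97) = 7489.2 / 141.84 ≈ 52.8 mL/min
CrCl ≈ 53 mL/min → bracket 35–64 mL/min.
Dose for this bracket: 100 mg.

100 mg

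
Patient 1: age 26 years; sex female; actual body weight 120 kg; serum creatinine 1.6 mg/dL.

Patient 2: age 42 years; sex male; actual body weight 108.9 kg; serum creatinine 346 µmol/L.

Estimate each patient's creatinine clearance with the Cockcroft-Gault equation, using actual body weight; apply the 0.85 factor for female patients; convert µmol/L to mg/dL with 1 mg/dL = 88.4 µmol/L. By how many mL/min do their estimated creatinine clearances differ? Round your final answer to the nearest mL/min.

Patient 1: CrCl = (140 − 26) × 120 / (72 × 1.6) × 0.85 = 13680.0 / 115.20 × 0.85 ≈ 100.9 mL/min
Patient 2: SCr = 346 / 88.4 = 3.914 mg/dL
Patient 2: CrCl = (140 − 42) × 108.9 / (72 × 3.914) = 10672.2 / 281.81 ≈ 37.9 mL/min
|100.9 − 37.9| = 63.0 mL/min

63 mL/min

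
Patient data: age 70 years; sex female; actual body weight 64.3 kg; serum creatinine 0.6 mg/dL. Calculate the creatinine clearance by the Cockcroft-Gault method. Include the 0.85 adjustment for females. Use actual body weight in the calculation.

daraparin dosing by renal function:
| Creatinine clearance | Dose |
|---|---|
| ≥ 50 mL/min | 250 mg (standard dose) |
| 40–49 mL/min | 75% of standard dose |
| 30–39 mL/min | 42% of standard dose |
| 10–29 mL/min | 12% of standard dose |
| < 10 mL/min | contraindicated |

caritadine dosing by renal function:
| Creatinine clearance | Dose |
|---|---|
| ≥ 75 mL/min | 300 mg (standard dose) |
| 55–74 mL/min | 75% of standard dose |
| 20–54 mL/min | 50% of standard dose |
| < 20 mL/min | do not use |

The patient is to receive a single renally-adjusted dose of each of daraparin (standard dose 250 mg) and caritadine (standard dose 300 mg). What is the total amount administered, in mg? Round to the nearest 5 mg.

CrCl = (140 − 70) × 64.3 / (72 × 0.6) × 0.85 = 4501.0 / 43.20 × 0.85 ≈ 88.6 mL/min
CrCl ≈ 89 mL/min.
daraparin: ≥ 50 mL/min → 100% of 250 mg = 250 mg.
caritadine: ≥ 75 mL/min → 100% of 300 mg = 300 mg.
Total = 250 + 300 = 550 mg.

550 mg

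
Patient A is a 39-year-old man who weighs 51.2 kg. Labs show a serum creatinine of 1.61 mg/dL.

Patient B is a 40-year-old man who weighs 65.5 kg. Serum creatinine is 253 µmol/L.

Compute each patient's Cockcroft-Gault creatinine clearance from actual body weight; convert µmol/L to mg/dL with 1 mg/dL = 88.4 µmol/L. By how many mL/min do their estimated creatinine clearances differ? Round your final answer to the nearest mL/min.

13 mL/min

Patient A: CrCl = (140 − 39) × 51.2 / (72 × 1.61) = 5171.2 / 115.92 ≈ 44.6 mL/min
Patient B: SCr = 253 / 88.4 = 2.862 mg/dL
Patient B: CrCl = (140 − 40) × 65.5 / (72 × 2.862) = 6550.0 / 206.06 ≈ 31.8 mL/min
|44.6 − 31.8| = 12.8 mL/min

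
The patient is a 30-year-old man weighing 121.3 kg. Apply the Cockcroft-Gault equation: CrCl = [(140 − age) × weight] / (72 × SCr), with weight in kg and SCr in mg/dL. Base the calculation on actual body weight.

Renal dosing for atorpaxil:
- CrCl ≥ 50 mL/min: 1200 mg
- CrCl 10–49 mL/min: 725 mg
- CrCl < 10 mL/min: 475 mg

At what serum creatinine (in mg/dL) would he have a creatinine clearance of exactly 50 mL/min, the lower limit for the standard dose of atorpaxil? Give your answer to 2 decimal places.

3.71 mg/dL

Standard dose requires CrCl ≥ 50 mL/min.
Set (140 − 30) × 121.3 / (72 × SCr) = 50
SCr = (140 − 30) × 121.3 / (72 × 50) = 3.706 mg/dL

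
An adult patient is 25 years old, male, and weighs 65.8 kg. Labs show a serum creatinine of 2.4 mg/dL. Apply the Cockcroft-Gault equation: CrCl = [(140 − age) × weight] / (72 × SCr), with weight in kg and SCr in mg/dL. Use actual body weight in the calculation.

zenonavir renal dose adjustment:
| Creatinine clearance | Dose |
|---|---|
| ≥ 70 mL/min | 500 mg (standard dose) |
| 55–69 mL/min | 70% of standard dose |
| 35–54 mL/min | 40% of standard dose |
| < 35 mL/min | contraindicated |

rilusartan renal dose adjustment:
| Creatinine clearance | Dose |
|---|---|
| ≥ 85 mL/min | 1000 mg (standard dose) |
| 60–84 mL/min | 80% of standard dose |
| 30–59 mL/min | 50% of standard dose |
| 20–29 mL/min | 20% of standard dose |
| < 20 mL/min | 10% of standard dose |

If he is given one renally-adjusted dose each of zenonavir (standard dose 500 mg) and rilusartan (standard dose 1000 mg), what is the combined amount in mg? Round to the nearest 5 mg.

700 mg

CrCl = (140 − 25) × 65.8 / (72 × 2.4) = 7567.0 / 172.80 ≈ 43.8 mL/min
CrCl ≈ 44 mL/min.
zenonavir: 35–54 mL/min → 40% of 500 mg = 200 mg.
rilusartan: 30–59 mL/min → 50% of 1000 mg = 500 mg.
Total = 200 + 500 = 700 mg.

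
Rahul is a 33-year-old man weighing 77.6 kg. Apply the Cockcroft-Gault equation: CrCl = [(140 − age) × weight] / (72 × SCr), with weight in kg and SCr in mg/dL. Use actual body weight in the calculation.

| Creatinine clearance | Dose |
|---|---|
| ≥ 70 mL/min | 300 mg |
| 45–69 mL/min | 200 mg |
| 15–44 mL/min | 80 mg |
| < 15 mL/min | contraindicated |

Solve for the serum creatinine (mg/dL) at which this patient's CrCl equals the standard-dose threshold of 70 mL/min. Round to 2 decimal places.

1.65 mg/dL

Standard dose requires CrCl ≥ 70 mL/min.
Set (140 − 33) × 77.6 / (72 × SCr) = 70
SCr = (140 − 33) × 77.6 / (72 × 70) = 1.647 mg/dL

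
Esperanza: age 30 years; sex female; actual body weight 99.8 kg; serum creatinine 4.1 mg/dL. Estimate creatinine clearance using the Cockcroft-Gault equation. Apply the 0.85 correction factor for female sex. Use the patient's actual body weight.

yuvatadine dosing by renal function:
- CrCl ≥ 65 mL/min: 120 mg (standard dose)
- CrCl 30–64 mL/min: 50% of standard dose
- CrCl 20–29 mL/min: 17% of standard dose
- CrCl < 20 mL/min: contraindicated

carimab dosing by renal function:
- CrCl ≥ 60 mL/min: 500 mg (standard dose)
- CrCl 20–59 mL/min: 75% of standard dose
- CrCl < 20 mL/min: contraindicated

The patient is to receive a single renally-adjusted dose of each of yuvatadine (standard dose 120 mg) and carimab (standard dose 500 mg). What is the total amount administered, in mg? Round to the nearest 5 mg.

435 mg

CrCl = (140 − 30) × 99.8 / (72 × 4.1) × 0.85 = 10978.0 / 295.20 × 0.85 ≈ 31.6 mL/min
CrCl ≈ 32 mL/min.
yuvatadine: 30–64 mL/min → 50% of 120 mg = 60 mg.
carimab: 20–59 mL/min → 75% of 500 mg = 375 mg.
Total = 60 + 375 = 435 mg.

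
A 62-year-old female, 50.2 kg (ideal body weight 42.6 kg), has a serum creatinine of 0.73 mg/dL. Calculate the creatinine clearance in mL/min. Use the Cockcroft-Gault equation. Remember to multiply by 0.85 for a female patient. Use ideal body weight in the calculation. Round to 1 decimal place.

53.7 mL/min

CrCl = (140 − 62) × 42.6 / (72 × 0.73) × 0.85 = 3322.8 / 52.56 × 0.85 ≈ 53.7 mL/min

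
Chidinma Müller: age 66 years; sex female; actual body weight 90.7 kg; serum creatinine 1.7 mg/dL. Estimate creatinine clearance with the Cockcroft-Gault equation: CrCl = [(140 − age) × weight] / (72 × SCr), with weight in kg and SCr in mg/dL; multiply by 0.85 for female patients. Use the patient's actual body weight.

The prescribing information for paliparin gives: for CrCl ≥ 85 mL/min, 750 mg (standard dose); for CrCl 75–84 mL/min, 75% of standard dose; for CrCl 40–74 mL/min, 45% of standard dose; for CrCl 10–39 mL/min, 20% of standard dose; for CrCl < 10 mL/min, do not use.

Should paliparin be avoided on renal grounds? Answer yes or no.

no

CrCl = (140 − 66) × 90.7 / (72 × 1.7) × 0.85 = 6711.8 / 122.40 × 0.85 ≈ 46.6 mL/min
CrCl ≈ 47 mL/min, which is ≥ 10 mL/min.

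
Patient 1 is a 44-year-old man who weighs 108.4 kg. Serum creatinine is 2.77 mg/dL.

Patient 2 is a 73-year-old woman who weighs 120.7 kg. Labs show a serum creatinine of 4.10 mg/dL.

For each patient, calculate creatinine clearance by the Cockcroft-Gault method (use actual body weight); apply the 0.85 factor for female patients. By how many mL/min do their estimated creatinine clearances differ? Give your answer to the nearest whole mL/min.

Patient 1: CrCl = (140 − 44) × 108.4 / (72 × 2.77) = 10406.4 / 199.44 ≈ 52.2 mL/min
Patient 2: CrCl = (140 − 73) × 120.7 / (72 × 4.1) × 0.85 = 8086.9 / 295.20 × 0.85 ≈ 23.3 mL/min
|52.2 − 23.3| = 28.9 mL/min

29 mL/min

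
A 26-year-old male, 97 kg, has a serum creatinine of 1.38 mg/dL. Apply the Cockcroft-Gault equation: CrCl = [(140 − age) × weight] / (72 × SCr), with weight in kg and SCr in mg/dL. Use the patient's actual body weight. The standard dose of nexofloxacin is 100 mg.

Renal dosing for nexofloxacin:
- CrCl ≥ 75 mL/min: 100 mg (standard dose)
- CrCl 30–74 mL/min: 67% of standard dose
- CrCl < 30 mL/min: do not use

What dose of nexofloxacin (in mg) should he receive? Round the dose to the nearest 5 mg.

100 mg

CrCl = (140 − 26) × 97 / (72 × 1.38) = 11058.0 / 99.36 ≈ 111.3 mL/min
CrCl ≈ 111 mL/min → bracket ≥ 75 mL/min.
100% of 100 mg = 100 mg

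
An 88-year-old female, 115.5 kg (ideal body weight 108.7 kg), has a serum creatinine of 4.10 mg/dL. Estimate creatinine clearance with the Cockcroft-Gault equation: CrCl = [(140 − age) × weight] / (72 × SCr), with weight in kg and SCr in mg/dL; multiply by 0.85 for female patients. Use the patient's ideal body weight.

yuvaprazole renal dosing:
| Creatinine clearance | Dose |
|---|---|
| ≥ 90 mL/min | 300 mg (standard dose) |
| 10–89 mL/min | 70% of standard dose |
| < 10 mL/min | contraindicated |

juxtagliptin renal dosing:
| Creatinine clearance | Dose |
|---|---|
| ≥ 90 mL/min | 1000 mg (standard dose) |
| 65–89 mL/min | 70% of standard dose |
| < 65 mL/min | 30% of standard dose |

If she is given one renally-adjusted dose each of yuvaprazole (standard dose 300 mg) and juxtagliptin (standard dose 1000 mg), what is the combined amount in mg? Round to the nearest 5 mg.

CrCl = (140 − 88) × 108.7 / (72 × 4.1) × 0.85 = 5652.4 / 295.20 × 0.85 ≈ 16.3 mL/min
CrCl ≈ 16 mL/min.
yuvaprazole: 10–89 mL/min → 70% of 300 mg = 210 mg.
juxtagliptin: < 65 mL/min → 30% of 1000 mg = 300 mg.
Total = 210 + 300 = 510 mg.

510 mg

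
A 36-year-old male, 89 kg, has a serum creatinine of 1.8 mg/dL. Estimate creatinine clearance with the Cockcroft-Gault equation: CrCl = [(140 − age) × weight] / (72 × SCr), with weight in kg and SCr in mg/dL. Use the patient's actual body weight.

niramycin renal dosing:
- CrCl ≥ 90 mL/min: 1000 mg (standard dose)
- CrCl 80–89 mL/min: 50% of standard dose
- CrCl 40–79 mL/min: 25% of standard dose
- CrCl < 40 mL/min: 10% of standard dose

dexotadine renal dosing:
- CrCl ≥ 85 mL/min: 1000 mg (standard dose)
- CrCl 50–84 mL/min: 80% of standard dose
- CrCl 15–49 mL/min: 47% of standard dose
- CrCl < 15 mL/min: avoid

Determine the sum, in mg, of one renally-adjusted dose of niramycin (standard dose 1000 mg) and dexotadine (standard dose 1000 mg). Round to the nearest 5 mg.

1050 mg

CrCl = (140 − 36) × 89 / (72 × 1.8) = 9256.0 / 129.60 ≈ 71.4 mL/min
CrCl ≈ 71 mL/min.
niramycin: 40–79 mL/min → 25% of 1000 mg = 250 mg.
dexotadine: 50–84 mL/min → 80% of 1000 mg = 800 mg.
Total = 250 + 800 = 1050 mg.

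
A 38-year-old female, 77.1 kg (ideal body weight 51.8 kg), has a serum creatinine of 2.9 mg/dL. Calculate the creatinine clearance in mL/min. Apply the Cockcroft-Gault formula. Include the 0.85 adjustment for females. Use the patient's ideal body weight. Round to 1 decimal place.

21.5 mL/min

CrCl = (140 − 38) × 51.8 / (72 × 2.9) × 0.85 = 5283.6 / 208.80 × 0.85 ≈ 21.5 mL/min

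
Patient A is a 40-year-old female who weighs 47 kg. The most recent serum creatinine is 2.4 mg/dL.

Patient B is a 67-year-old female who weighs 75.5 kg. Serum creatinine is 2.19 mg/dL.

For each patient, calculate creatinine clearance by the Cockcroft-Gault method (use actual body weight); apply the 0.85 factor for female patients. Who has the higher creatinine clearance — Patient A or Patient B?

Patient A: CrCl = (140 − 40) × 47 / (72 × 2.4) × 0.85 = 4700.0 / 172.80 × 0.85 ≈ 23.1 mL/min
Patient B: CrCl = (140 − 67) × 75.5 / (72 × 2.19) × 0.85 = 5511.5 / 157.68 × 0.85 ≈ 29.7 mL/min
23.1 vs 29.7 mL/min → Patient B is higher.

Patient B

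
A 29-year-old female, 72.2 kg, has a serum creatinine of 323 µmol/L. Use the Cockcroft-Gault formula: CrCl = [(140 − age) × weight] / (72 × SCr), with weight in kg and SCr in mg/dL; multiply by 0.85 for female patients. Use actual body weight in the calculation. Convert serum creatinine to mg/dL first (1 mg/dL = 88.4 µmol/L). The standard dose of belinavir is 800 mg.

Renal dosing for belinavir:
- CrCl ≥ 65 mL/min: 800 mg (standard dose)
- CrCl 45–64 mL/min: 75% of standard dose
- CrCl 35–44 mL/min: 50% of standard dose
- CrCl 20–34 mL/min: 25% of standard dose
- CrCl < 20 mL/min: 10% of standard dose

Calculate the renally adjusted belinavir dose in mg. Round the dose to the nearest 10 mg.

SCr = 323 / 88.4 = 3.654 mg/dL
CrCl = (140 − 29) × 72.2 / (72 × 3.654) × 0.85 = 8014.2 / 263.09 × 0.85 ≈ 25.9 mL/min
CrCl ≈ 26 mL/min → bracket 20–34 mL/min.
25% of 800 mg = 200 mg

200 mg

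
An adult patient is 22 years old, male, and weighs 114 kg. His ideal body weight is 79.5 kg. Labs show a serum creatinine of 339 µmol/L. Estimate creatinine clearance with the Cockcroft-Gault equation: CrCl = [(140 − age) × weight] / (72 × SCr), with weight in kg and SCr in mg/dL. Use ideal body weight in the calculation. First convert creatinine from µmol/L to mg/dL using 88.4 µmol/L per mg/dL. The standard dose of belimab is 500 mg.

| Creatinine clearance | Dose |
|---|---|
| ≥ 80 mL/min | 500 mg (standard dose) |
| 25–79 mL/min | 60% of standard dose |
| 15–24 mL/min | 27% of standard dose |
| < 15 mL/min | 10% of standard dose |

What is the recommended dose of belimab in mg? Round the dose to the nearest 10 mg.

300 mg

SCr = 339 / 88.4 = 3.835 mg/dL
CrCl = (140 − 22) × 79.5 / (72 × 3.835) = 9381.0 / 276.12 ≈ 34.0 mL/min
CrCl ≈ 34 mL/min → bracket 25–79 mL/min.
60% of 500 mg = 300 mg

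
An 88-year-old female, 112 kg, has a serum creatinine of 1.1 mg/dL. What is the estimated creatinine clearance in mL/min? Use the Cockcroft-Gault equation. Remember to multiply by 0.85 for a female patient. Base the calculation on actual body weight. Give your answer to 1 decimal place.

CrCl = (140 − 88) × 112 / (72 × 1.1) × 0.85 = 5824.0 / 79.20 × 0.85 ≈ 62.5 mL/min

62.5 mL/min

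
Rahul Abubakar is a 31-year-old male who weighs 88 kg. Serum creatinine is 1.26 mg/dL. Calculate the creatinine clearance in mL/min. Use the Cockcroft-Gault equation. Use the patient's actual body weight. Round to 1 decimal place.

105.7 mL/min

CrCl = (140 − 31) × 88 / (72 × 1.26) = 9592.0 / 90.72 ≈ 105.7 mL/min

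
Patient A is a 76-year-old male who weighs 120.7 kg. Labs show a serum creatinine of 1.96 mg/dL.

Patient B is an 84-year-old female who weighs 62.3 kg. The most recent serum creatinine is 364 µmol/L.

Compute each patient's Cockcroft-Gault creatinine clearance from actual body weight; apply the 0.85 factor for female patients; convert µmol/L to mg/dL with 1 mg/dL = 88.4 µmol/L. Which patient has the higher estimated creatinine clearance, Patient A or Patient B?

Patient A

Patient A: CrCl = (140 − 76) × 120.7 / (72 × 1.96) = 7724.8 / 141.12 ≈ 54.7 mL/min
Patient B: SCr = 364 / 88.4 = 4.118 mg/dL
Patient B: CrCl = (140 − 84) × 62.3 / (72 × 4.118) × 0.85 = 3488.8 / 296.50 × 0.85 ≈ 10.0 mL/min
54.7 vs 10.0 mL/min → Patient A is higher.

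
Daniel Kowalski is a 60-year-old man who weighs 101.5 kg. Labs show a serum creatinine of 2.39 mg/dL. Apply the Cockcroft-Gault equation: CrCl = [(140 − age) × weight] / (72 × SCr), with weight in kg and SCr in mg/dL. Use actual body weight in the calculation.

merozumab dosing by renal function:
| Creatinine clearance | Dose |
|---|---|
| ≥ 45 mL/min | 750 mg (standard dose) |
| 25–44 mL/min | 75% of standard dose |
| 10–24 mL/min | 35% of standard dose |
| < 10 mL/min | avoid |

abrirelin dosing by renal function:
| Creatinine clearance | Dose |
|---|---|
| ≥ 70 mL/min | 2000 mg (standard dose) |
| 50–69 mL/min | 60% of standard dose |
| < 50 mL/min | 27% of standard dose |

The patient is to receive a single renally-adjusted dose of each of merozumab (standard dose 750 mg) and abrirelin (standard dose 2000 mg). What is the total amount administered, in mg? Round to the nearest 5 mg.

1290 mg

CrCl = (140 − 60) × 101.5 / (72 × 2.39) = 8120.0 / 172.08 ≈ 47.2 mL/min
CrCl ≈ 47 mL/min.
merozumab: ≥ 45 mL/min → 100% of 750 mg = 750 mg.
abrirelin: < 50 mL/min → 27% of 2000 mg = 540 mg.
Total = 750 + 540 = 1290 mg.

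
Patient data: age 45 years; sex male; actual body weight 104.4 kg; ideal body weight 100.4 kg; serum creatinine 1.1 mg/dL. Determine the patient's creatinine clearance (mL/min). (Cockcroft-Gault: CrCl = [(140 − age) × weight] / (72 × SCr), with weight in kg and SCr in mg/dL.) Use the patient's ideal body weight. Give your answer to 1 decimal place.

CrCl = (140 − 45) × 100.4 / (72 × 1.1) = 9538.0 / 79.20 ≈ 120.4 mL/min

120.4 mL/min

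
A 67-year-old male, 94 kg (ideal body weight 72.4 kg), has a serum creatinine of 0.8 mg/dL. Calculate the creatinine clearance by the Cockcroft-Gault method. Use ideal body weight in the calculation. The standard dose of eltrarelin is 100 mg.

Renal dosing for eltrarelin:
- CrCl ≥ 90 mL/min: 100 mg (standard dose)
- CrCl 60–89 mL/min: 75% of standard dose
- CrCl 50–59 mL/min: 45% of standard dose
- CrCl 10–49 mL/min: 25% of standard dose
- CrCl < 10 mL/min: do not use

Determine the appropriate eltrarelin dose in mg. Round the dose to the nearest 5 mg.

100 mg

CrCl = (140 − 67) × 72.4 / (72 × 0.8) = 5285.2 / 57.60 ≈ 91.8 mL/min
CrCl ≈ 92 mL/min → bracket ≥ 90 mL/min.
100% of 100 mg = 100 mg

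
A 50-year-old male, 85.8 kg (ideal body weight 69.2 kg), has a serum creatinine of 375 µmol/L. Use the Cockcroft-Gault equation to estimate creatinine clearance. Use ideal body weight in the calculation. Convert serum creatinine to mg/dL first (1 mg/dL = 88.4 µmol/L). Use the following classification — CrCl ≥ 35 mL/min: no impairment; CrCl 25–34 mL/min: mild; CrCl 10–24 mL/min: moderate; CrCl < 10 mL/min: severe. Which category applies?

moderate

SCr = 375 / 88.4 = 4.242 mg/dL
CrCl = (140 − 50) × 69.2 / (72 × 4.242) = 6228.0 / 305.42 ≈ 20.4 mL/min
20 mL/min falls in the 'moderate' range.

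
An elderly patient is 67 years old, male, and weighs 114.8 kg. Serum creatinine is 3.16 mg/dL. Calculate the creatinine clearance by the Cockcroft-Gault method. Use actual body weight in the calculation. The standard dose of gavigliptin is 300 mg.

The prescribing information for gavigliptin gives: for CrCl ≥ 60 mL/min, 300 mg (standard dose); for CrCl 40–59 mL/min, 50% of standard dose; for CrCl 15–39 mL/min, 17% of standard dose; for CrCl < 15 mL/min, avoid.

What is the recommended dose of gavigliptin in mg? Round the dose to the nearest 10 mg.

50 mg

CrCl = (140 − 67) × 114.8 / (72 × 3.16) = 8380.4 / 227.52 ≈ 36.8 mL/min
CrCl ≈ 37 mL/min → bracket 15–39 mL/min.
17% of 300 mg = 51 mg → 50 mg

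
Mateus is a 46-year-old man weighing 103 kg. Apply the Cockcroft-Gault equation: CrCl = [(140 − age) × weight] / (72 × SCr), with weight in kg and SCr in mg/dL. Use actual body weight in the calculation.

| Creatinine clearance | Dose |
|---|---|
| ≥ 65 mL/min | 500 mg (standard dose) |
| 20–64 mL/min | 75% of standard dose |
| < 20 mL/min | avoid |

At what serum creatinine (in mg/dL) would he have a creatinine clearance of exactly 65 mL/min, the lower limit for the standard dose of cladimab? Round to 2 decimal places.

Standard dose requires CrCl ≥ 65 mL/min.
Set (140 − 46) × 103 / (72 × SCr) = 65
SCr = (140 − 46) × 103 / (72 × 65) = 2.069 mg/dL

2.07 mg/dL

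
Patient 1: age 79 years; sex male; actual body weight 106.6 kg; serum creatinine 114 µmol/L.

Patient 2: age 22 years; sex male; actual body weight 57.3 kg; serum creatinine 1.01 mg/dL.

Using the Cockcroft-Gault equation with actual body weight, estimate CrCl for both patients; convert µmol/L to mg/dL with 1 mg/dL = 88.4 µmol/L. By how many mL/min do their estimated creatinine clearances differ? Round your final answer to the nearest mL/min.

Patient 1: SCr = 114 / 88.4 = 1.29 mg/dL
Patient 1: CrCl = (140 − 79) × 106.6 / (72 × 1.29) = 6502.6 / 92.88 ≈ 70.0 mL/min
Patient 2: CrCl = (140 − 22) × 57.3 / (72 × 1.01) = 6761.4 / 72.72 ≈ 93.0 mL/min
|70.0 − 93.0| = 23.0 mL/min

23 mL/min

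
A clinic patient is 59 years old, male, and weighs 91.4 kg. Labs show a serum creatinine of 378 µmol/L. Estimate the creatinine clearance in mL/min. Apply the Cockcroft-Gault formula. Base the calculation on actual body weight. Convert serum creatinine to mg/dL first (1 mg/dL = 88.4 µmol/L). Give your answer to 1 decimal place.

SCr = 378 / 88.4 = 4.276 mg/dL
CrCl = (140 − 59) × 91.4 / (72 × 4.276) = 7403.4 / 307.87 ≈ 24.0 mL/min

24.0 mL/min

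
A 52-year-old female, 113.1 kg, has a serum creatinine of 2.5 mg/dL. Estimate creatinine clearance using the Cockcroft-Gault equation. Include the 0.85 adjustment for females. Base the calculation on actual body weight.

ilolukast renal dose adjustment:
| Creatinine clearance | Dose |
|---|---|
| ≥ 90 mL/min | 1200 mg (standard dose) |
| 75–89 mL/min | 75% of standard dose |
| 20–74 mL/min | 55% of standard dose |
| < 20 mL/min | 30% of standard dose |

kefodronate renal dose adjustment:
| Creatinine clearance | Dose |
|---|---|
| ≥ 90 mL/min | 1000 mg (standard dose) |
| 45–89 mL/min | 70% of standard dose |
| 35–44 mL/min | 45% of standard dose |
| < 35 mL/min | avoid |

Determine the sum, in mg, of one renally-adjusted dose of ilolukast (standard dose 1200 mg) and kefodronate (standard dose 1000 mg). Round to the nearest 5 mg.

1360 mg

CrCl = (140 − 52) × 113.1 / (72 × 2.5) × 0.85 = 9952.8 / 180.00 × 0.85 ≈ 47.0 mL/min
CrCl ≈ 47 mL/min.
ilolukast: 20–74 mL/min → 55% of 1200 mg = 660 mg.
kefodronate: 45–89 mL/min → 70% of 1000 mg = 700 mg.
Total = 660 + 700 = 1360 mg.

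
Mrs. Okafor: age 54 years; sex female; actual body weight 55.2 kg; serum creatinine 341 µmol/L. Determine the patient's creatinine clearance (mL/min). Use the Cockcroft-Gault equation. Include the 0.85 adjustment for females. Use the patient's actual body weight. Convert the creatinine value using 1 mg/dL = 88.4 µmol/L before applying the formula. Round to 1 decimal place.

SCr = 341 / 88.4 = 3.857 mg/dL
CrCl = (140 − 54) × 55.2 / (72 × 3.857) × 0.85 = 4747.2 / 277.70 × 0.85 ≈ 14.5 mL/min

14.5 mL/min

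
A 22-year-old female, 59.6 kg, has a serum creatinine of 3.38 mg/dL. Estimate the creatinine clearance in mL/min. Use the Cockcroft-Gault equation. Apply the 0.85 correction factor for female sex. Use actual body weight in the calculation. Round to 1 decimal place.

CrCl = (140 − 22) × 59.6 / (72 × 3.38) × 0.85 = 7032.8 / 243.36 × 0.85 ≈ 24.6 mL/min

24.6 mL/min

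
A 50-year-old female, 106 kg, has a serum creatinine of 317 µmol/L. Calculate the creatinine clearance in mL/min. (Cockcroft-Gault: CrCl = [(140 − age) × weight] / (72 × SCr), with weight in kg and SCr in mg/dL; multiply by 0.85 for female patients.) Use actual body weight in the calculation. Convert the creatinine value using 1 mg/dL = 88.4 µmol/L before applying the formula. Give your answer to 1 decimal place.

SCr = 317 / 88.4 = 3.586 mg/dL
CrCl = (140 − 50) × 106 / (72 × 3.586) × 0.85 = 9540.0 / 258.19 × 0.85 ≈ 31.4 mL/min

31.4 mL/min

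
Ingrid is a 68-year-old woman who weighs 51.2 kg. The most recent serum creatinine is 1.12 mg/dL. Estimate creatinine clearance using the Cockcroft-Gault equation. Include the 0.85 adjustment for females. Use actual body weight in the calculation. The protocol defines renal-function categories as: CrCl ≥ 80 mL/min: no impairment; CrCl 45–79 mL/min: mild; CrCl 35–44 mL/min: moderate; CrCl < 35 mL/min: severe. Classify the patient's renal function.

moderate

CrCl = (140 − 68) × 51.2 / (72 × 1.12) × 0.85 = 3686.4 / 80.64 × 0.85 ≈ 38.9 mL/min
39 mL/min falls in the 'moderate' range.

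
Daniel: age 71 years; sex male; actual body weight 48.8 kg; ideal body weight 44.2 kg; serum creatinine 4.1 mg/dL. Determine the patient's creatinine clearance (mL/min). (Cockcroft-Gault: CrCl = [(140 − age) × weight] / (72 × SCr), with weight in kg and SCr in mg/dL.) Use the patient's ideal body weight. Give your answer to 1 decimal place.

10.3 mL/min

CrCl = (140 − 71) × 44.2 / (72 × 4.1) = 3049.8 / 295.20 ≈ 10.3 mL/min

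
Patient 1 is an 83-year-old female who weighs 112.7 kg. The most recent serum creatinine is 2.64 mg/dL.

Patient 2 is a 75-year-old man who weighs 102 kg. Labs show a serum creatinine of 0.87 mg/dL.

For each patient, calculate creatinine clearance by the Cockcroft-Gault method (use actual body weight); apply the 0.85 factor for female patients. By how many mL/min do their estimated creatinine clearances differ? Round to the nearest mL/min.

77 mL/min

Patient 1: CrCl = (140 − 83) × 112.7 / (72 × 2.64) × 0.85 = 6423.9 / 190.08 × 0.85 ≈ 28.7 mL/min
Patient 2: CrCl = (140 − 75) × 102 / (72 × 0.87) = 6630.0 / 62.64 ≈ 105.8 mL/min
|28.7 − 105.8| = 77.1 mL/min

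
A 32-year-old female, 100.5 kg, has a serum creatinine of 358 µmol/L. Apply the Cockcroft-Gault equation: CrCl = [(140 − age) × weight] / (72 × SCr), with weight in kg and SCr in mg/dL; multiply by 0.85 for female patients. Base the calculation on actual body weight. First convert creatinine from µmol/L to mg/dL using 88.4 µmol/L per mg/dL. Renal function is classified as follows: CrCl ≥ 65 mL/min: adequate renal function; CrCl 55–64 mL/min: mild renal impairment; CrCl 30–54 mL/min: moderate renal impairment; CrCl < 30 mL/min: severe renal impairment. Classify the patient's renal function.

SCr = 358 / 88.4 = 4.05 mg/dL
CrCl = (140 − 32) × 100.5 / (72 × 4.05) × 0.85 = 10854.0 / 291.60 × 0.85 ≈ 31.6 mL/min
32 mL/min falls in the 'moderate renal impairment' range.

moderate renal impairment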